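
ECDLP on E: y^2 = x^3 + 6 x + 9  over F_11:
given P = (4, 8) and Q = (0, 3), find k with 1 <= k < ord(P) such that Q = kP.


Enumerate multiples of P until we hit Q = (0, 3):
  1P = (4, 8)
  2P = (7, 8)
  3P = (0, 3)
Match found at i = 3.

k = 3


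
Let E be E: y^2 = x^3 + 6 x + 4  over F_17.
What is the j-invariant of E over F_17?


Delta = -16(4 a^3 + 27 b^2) mod 17 = 4
-1728 * (4 a)^3 = -1728 * (4*6)^3 mod 17 = 1
j = 1 * 4^(-1) mod 17 = 13

j = 13 (mod 17)


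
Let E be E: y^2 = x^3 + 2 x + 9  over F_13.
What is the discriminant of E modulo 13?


4 a^3 + 27 b^2 = 4*2^3 + 27*9^2 = 32 + 2187 = 2219
Delta = -16 * (2219) = -35504
Delta mod 13 = 12

Delta = 12 (mod 13)


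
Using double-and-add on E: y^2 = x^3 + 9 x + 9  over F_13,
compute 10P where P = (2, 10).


k = 10 = 1010_2 (binary, LSB first: 0101)
Double-and-add from P = (2, 10):
  bit 0 = 0: acc unchanged = O
  bit 1 = 1: acc = O + (5, 7) = (5, 7)
  bit 2 = 0: acc unchanged = (5, 7)
  bit 3 = 1: acc = (5, 7) + (12, 8) = (0, 3)

10P = (0, 3)


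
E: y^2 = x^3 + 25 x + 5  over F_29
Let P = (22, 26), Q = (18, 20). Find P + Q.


P != Q, so use the chord formula.
s = (y2 - y1) / (x2 - x1) = (23) / (25) mod 29 = 16
x3 = s^2 - x1 - x2 mod 29 = 16^2 - 22 - 18 = 13
y3 = s (x1 - x3) - y1 mod 29 = 16 * (22 - 13) - 26 = 2

P + Q = (13, 2)


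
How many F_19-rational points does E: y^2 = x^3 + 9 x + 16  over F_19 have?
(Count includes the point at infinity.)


For each x in F_19, count y with y^2 = x^3 + 9 x + 16 mod 19:
  x = 0: RHS = 16, y in [4, 15]  -> 2 point(s)
  x = 1: RHS = 7, y in [8, 11]  -> 2 point(s)
  x = 2: RHS = 4, y in [2, 17]  -> 2 point(s)
  x = 6: RHS = 1, y in [1, 18]  -> 2 point(s)
  x = 7: RHS = 4, y in [2, 17]  -> 2 point(s)
  x = 8: RHS = 11, y in [7, 12]  -> 2 point(s)
  x = 9: RHS = 9, y in [3, 16]  -> 2 point(s)
  x = 10: RHS = 4, y in [2, 17]  -> 2 point(s)
  x = 12: RHS = 9, y in [3, 16]  -> 2 point(s)
  x = 14: RHS = 17, y in [6, 13]  -> 2 point(s)
  x = 15: RHS = 11, y in [7, 12]  -> 2 point(s)
  x = 16: RHS = 0, y in [0]  -> 1 point(s)
  x = 17: RHS = 9, y in [3, 16]  -> 2 point(s)
  x = 18: RHS = 6, y in [5, 14]  -> 2 point(s)
Affine points: 27. Add the point at infinity: total = 28.

#E(F_19) = 28


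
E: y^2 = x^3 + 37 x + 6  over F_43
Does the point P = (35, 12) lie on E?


Check whether y^2 = x^3 + 37 x + 6 (mod 43) for (x, y) = (35, 12).
LHS: y^2 = 12^2 mod 43 = 15
RHS: x^3 + 37 x + 6 = 35^3 + 37*35 + 6 mod 43 = 15
LHS = RHS

Yes, on the curve


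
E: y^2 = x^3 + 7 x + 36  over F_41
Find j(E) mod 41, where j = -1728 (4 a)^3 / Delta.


Delta = -16(4 a^3 + 27 b^2) mod 41 = 7
-1728 * (4 a)^3 = -1728 * (4*7)^3 mod 41 = 21
j = 21 * 7^(-1) mod 41 = 3

j = 3 (mod 41)


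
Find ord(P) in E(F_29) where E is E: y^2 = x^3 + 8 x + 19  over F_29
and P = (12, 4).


Compute successive multiples of P until we hit O:
  1P = (12, 4)
  2P = (14, 2)
  3P = (4, 17)
  4P = (17, 15)
  5P = (6, 15)
  6P = (20, 1)
  7P = (13, 0)
  8P = (20, 28)
  ... (continuing to 14P)
  14P = O

ord(P) = 14


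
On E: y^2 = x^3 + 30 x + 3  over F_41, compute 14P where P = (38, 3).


k = 14 = 1110_2 (binary, LSB first: 0111)
Double-and-add from P = (38, 3):
  bit 0 = 0: acc unchanged = O
  bit 1 = 1: acc = O + (4, 33) = (4, 33)
  bit 2 = 1: acc = (4, 33) + (10, 27) = (28, 32)
  bit 3 = 1: acc = (28, 32) + (30, 33) = (14, 16)

14P = (14, 16)


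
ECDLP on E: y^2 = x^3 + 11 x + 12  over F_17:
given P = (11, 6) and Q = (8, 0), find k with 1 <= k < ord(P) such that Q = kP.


Enumerate multiples of P until we hit Q = (8, 0):
  1P = (11, 6)
  2P = (12, 11)
  3P = (2, 5)
  4P = (8, 0)
Match found at i = 4.

k = 4


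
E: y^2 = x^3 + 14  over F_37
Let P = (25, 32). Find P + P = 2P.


Doubling: s = (3 x1^2 + a) / (2 y1)
s = (3*25^2 + 0) / (2*32) mod 37 = 16
x3 = s^2 - 2 x1 mod 37 = 16^2 - 2*25 = 21
y3 = s (x1 - x3) - y1 mod 37 = 16 * (25 - 21) - 32 = 32

2P = (21, 32)


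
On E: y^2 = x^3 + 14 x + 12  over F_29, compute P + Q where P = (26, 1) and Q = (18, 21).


P != Q, so use the chord formula.
s = (y2 - y1) / (x2 - x1) = (20) / (21) mod 29 = 12
x3 = s^2 - x1 - x2 mod 29 = 12^2 - 26 - 18 = 13
y3 = s (x1 - x3) - y1 mod 29 = 12 * (26 - 13) - 1 = 10

P + Q = (13, 10)


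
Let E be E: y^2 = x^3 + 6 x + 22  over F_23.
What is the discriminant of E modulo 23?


4 a^3 + 27 b^2 = 4*6^3 + 27*22^2 = 864 + 13068 = 13932
Delta = -16 * (13932) = -222912
Delta mod 23 = 4

Delta = 4 (mod 23)


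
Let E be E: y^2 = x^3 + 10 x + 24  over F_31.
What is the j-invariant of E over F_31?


Delta = -16(4 a^3 + 27 b^2) mod 31 = 20
-1728 * (4 a)^3 = -1728 * (4*10)^3 mod 31 = 4
j = 4 * 20^(-1) mod 31 = 25

j = 25 (mod 31)


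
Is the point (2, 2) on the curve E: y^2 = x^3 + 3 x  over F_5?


Check whether y^2 = x^3 + 3 x + 0 (mod 5) for (x, y) = (2, 2).
LHS: y^2 = 2^2 mod 5 = 4
RHS: x^3 + 3 x + 0 = 2^3 + 3*2 + 0 mod 5 = 4
LHS = RHS

Yes, on the curve


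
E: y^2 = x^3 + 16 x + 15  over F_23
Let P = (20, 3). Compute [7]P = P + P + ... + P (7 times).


k = 7 = 111_2 (binary, LSB first: 111)
Double-and-add from P = (20, 3):
  bit 0 = 1: acc = O + (20, 3) = (20, 3)
  bit 1 = 1: acc = (20, 3) + (12, 16) = (17, 18)
  bit 2 = 1: acc = (17, 18) + (11, 21) = (1, 20)

7P = (1, 20)


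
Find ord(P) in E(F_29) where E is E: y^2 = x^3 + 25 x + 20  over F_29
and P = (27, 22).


Compute successive multiples of P until we hit O:
  1P = (27, 22)
  2P = (28, 20)
  3P = (7, 25)
  4P = (8, 23)
  5P = (3, 21)
  6P = (6, 26)
  7P = (18, 26)
  8P = (20, 20)
  ... (continuing to 36P)
  36P = O

ord(P) = 36


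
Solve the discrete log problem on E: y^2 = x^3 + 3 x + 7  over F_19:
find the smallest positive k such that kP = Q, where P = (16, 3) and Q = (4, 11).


Enumerate multiples of P until we hit Q = (4, 11):
  1P = (16, 3)
  2P = (12, 17)
  3P = (8, 7)
  4P = (0, 8)
  5P = (10, 7)
  6P = (4, 8)
  7P = (3, 9)
  8P = (1, 12)
  9P = (13, 18)
  10P = (15, 11)
  11P = (14, 0)
  12P = (15, 8)
  13P = (13, 1)
  14P = (1, 7)
  15P = (3, 10)
  16P = (4, 11)
Match found at i = 16.

k = 16


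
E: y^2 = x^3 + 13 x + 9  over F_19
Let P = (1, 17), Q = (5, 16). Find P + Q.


P != Q, so use the chord formula.
s = (y2 - y1) / (x2 - x1) = (18) / (4) mod 19 = 14
x3 = s^2 - x1 - x2 mod 19 = 14^2 - 1 - 5 = 0
y3 = s (x1 - x3) - y1 mod 19 = 14 * (1 - 0) - 17 = 16

P + Q = (0, 16)


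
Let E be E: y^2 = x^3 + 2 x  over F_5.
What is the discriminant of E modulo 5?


4 a^3 + 27 b^2 = 4*2^3 + 27*0^2 = 32 + 0 = 32
Delta = -16 * (32) = -512
Delta mod 5 = 3

Delta = 3 (mod 5)


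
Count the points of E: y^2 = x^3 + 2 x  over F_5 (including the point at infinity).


For each x in F_5, count y with y^2 = x^3 + 2 x + 0 mod 5:
  x = 0: RHS = 0, y in [0]  -> 1 point(s)
Affine points: 1. Add the point at infinity: total = 2.

#E(F_5) = 2


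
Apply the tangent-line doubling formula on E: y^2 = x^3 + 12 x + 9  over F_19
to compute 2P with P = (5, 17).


Doubling: s = (3 x1^2 + a) / (2 y1)
s = (3*5^2 + 12) / (2*17) mod 19 = 2
x3 = s^2 - 2 x1 mod 19 = 2^2 - 2*5 = 13
y3 = s (x1 - x3) - y1 mod 19 = 2 * (5 - 13) - 17 = 5

2P = (13, 5)


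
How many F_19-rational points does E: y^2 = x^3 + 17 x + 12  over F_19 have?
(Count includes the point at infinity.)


For each x in F_19, count y with y^2 = x^3 + 17 x + 12 mod 19:
  x = 1: RHS = 11, y in [7, 12]  -> 2 point(s)
  x = 2: RHS = 16, y in [4, 15]  -> 2 point(s)
  x = 4: RHS = 11, y in [7, 12]  -> 2 point(s)
  x = 6: RHS = 7, y in [8, 11]  -> 2 point(s)
  x = 9: RHS = 1, y in [1, 18]  -> 2 point(s)
  x = 10: RHS = 4, y in [2, 17]  -> 2 point(s)
  x = 12: RHS = 6, y in [5, 14]  -> 2 point(s)
  x = 13: RHS = 17, y in [6, 13]  -> 2 point(s)
  x = 14: RHS = 11, y in [7, 12]  -> 2 point(s)
Affine points: 18. Add the point at infinity: total = 19.

#E(F_19) = 19


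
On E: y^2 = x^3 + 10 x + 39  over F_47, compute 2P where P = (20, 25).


Doubling: s = (3 x1^2 + a) / (2 y1)
s = (3*20^2 + 10) / (2*25) mod 47 = 43
x3 = s^2 - 2 x1 mod 47 = 43^2 - 2*20 = 23
y3 = s (x1 - x3) - y1 mod 47 = 43 * (20 - 23) - 25 = 34

2P = (23, 34)


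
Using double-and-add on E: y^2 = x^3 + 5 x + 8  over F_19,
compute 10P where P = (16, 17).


k = 10 = 1010_2 (binary, LSB first: 0101)
Double-and-add from P = (16, 17):
  bit 0 = 0: acc unchanged = O
  bit 1 = 1: acc = O + (13, 16) = (13, 16)
  bit 2 = 0: acc unchanged = (13, 16)
  bit 3 = 1: acc = (13, 16) + (7, 14) = (16, 2)

10P = (16, 2)


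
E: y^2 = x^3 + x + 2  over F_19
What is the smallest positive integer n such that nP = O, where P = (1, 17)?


Compute successive multiples of P until we hit O:
  1P = (1, 17)
  2P = (18, 0)
  3P = (1, 2)
  4P = O

ord(P) = 4


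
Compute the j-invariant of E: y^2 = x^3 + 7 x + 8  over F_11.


Delta = -16(4 a^3 + 27 b^2) mod 11 = 10
-1728 * (4 a)^3 = -1728 * (4*7)^3 mod 11 = 4
j = 4 * 10^(-1) mod 11 = 7

j = 7 (mod 11)


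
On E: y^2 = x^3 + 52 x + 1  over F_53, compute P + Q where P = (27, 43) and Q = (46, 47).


P != Q, so use the chord formula.
s = (y2 - y1) / (x2 - x1) = (4) / (19) mod 53 = 3
x3 = s^2 - x1 - x2 mod 53 = 3^2 - 27 - 46 = 42
y3 = s (x1 - x3) - y1 mod 53 = 3 * (27 - 42) - 43 = 18

P + Q = (42, 18)


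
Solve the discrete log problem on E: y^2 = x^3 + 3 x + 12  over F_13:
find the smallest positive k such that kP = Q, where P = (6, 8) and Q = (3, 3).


Enumerate multiples of P until we hit Q = (3, 3):
  1P = (6, 8)
  2P = (5, 3)
  3P = (1, 4)
  4P = (3, 10)
  5P = (3, 3)
Match found at i = 5.

k = 5


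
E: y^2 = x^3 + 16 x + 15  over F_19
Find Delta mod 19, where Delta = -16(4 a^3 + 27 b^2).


4 a^3 + 27 b^2 = 4*16^3 + 27*15^2 = 16384 + 6075 = 22459
Delta = -16 * (22459) = -359344
Delta mod 19 = 3

Delta = 3 (mod 19)


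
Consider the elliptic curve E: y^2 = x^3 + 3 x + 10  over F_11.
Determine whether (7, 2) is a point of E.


Check whether y^2 = x^3 + 3 x + 10 (mod 11) for (x, y) = (7, 2).
LHS: y^2 = 2^2 mod 11 = 4
RHS: x^3 + 3 x + 10 = 7^3 + 3*7 + 10 mod 11 = 0
LHS != RHS

No, not on the curve


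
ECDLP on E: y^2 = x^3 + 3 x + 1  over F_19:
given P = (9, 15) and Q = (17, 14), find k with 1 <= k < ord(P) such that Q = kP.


Enumerate multiples of P until we hit Q = (17, 14):
  1P = (9, 15)
  2P = (12, 6)
  3P = (7, 17)
  4P = (4, 18)
  5P = (17, 5)
  6P = (10, 10)
  7P = (6, 8)
  8P = (1, 10)
  9P = (18, 15)
  10P = (11, 4)
  11P = (15, 18)
  12P = (0, 18)
  13P = (8, 10)
  14P = (8, 9)
  15P = (0, 1)
  16P = (15, 1)
  17P = (11, 15)
  18P = (18, 4)
  19P = (1, 9)
  20P = (6, 11)
  21P = (10, 9)
  22P = (17, 14)
Match found at i = 22.

k = 22


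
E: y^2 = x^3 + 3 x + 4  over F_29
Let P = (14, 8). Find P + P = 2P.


Doubling: s = (3 x1^2 + a) / (2 y1)
s = (3*14^2 + 3) / (2*8) mod 29 = 17
x3 = s^2 - 2 x1 mod 29 = 17^2 - 2*14 = 0
y3 = s (x1 - x3) - y1 mod 29 = 17 * (14 - 0) - 8 = 27

2P = (0, 27)


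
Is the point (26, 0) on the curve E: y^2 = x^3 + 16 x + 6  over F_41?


Check whether y^2 = x^3 + 16 x + 6 (mod 41) for (x, y) = (26, 0).
LHS: y^2 = 0^2 mod 41 = 0
RHS: x^3 + 16 x + 6 = 26^3 + 16*26 + 6 mod 41 = 40
LHS != RHS

No, not on the curve


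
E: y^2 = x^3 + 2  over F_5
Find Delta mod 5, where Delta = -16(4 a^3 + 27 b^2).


4 a^3 + 27 b^2 = 4*0^3 + 27*2^2 = 0 + 108 = 108
Delta = -16 * (108) = -1728
Delta mod 5 = 2

Delta = 2 (mod 5)


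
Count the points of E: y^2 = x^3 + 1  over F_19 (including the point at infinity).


For each x in F_19, count y with y^2 = x^3 + 0 x + 1 mod 19:
  x = 0: RHS = 1, y in [1, 18]  -> 2 point(s)
  x = 2: RHS = 9, y in [3, 16]  -> 2 point(s)
  x = 3: RHS = 9, y in [3, 16]  -> 2 point(s)
  x = 8: RHS = 0, y in [0]  -> 1 point(s)
  x = 12: RHS = 0, y in [0]  -> 1 point(s)
  x = 14: RHS = 9, y in [3, 16]  -> 2 point(s)
  x = 18: RHS = 0, y in [0]  -> 1 point(s)
Affine points: 11. Add the point at infinity: total = 12.

#E(F_19) = 12


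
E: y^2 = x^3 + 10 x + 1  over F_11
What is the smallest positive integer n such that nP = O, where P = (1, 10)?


Compute successive multiples of P until we hit O:
  1P = (1, 10)
  2P = (10, 10)
  3P = (0, 1)
  4P = (3, 5)
  5P = (5, 0)
  6P = (3, 6)
  7P = (0, 10)
  8P = (10, 1)
  ... (continuing to 10P)
  10P = O

ord(P) = 10


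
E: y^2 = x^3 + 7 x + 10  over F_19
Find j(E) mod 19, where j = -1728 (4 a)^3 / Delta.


Delta = -16(4 a^3 + 27 b^2) mod 19 = 18
-1728 * (4 a)^3 = -1728 * (4*7)^3 mod 19 = 7
j = 7 * 18^(-1) mod 19 = 12

j = 12 (mod 19)


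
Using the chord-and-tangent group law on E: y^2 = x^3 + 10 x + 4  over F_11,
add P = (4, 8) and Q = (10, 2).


P != Q, so use the chord formula.
s = (y2 - y1) / (x2 - x1) = (5) / (6) mod 11 = 10
x3 = s^2 - x1 - x2 mod 11 = 10^2 - 4 - 10 = 9
y3 = s (x1 - x3) - y1 mod 11 = 10 * (4 - 9) - 8 = 8

P + Q = (9, 8)


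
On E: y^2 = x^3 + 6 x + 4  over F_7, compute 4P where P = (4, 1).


k = 4 = 100_2 (binary, LSB first: 001)
Double-and-add from P = (4, 1):
  bit 0 = 0: acc unchanged = O
  bit 1 = 0: acc unchanged = O
  bit 2 = 1: acc = O + (4, 6) = (4, 6)

4P = (4, 6)


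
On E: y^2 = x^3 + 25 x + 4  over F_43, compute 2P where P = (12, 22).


Doubling: s = (3 x1^2 + a) / (2 y1)
s = (3*12^2 + 25) / (2*22) mod 43 = 27
x3 = s^2 - 2 x1 mod 43 = 27^2 - 2*12 = 17
y3 = s (x1 - x3) - y1 mod 43 = 27 * (12 - 17) - 22 = 15

2P = (17, 15)


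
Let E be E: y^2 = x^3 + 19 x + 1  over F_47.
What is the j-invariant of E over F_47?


Delta = -16(4 a^3 + 27 b^2) mod 47 = 42
-1728 * (4 a)^3 = -1728 * (4*19)^3 mod 47 = 3
j = 3 * 42^(-1) mod 47 = 37

j = 37 (mod 47)


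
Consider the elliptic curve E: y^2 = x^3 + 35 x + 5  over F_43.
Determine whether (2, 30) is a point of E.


Check whether y^2 = x^3 + 35 x + 5 (mod 43) for (x, y) = (2, 30).
LHS: y^2 = 30^2 mod 43 = 40
RHS: x^3 + 35 x + 5 = 2^3 + 35*2 + 5 mod 43 = 40
LHS = RHS

Yes, on the curve


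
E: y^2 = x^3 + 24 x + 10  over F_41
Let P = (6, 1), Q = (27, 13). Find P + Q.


P != Q, so use the chord formula.
s = (y2 - y1) / (x2 - x1) = (12) / (21) mod 41 = 24
x3 = s^2 - x1 - x2 mod 41 = 24^2 - 6 - 27 = 10
y3 = s (x1 - x3) - y1 mod 41 = 24 * (6 - 10) - 1 = 26

P + Q = (10, 26)


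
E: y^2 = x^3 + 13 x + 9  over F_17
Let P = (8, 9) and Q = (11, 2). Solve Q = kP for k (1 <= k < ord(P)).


Enumerate multiples of P until we hit Q = (11, 2):
  1P = (8, 9)
  2P = (2, 14)
  3P = (11, 2)
Match found at i = 3.

k = 3


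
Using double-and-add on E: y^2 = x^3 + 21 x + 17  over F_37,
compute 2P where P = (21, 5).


k = 2 = 10_2 (binary, LSB first: 01)
Double-and-add from P = (21, 5):
  bit 0 = 0: acc unchanged = O
  bit 1 = 1: acc = O + (29, 15) = (29, 15)

2P = (29, 15)


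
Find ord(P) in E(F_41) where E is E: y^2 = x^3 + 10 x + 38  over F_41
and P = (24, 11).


Compute successive multiples of P until we hit O:
  1P = (24, 11)
  2P = (2, 5)
  3P = (31, 2)
  4P = (32, 11)
  5P = (26, 30)
  6P = (30, 14)
  7P = (18, 33)
  8P = (17, 18)
  ... (continuing to 20P)
  20P = O

ord(P) = 20


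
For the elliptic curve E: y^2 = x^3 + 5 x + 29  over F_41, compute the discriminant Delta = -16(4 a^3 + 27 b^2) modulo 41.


4 a^3 + 27 b^2 = 4*5^3 + 27*29^2 = 500 + 22707 = 23207
Delta = -16 * (23207) = -371312
Delta mod 41 = 25

Delta = 25 (mod 41)


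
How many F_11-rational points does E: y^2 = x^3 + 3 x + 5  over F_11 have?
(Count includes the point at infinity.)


For each x in F_11, count y with y^2 = x^3 + 3 x + 5 mod 11:
  x = 0: RHS = 5, y in [4, 7]  -> 2 point(s)
  x = 1: RHS = 9, y in [3, 8]  -> 2 point(s)
  x = 4: RHS = 4, y in [2, 9]  -> 2 point(s)
  x = 10: RHS = 1, y in [1, 10]  -> 2 point(s)
Affine points: 8. Add the point at infinity: total = 9.

#E(F_11) = 9


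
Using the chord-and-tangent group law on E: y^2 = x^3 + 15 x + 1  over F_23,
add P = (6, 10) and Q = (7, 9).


P != Q, so use the chord formula.
s = (y2 - y1) / (x2 - x1) = (22) / (1) mod 23 = 22
x3 = s^2 - x1 - x2 mod 23 = 22^2 - 6 - 7 = 11
y3 = s (x1 - x3) - y1 mod 23 = 22 * (6 - 11) - 10 = 18

P + Q = (11, 18)


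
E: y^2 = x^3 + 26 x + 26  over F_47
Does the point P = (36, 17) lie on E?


Check whether y^2 = x^3 + 26 x + 26 (mod 47) for (x, y) = (36, 17).
LHS: y^2 = 17^2 mod 47 = 7
RHS: x^3 + 26 x + 26 = 36^3 + 26*36 + 26 mod 47 = 7
LHS = RHS

Yes, on the curve


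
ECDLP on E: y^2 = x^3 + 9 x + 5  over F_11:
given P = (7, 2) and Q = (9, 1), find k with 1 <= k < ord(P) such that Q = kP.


Enumerate multiples of P until we hit Q = (9, 1):
  1P = (7, 2)
  2P = (0, 7)
  3P = (9, 1)
Match found at i = 3.

k = 3


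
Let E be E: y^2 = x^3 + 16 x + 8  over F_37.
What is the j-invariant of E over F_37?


Delta = -16(4 a^3 + 27 b^2) mod 37 = 29
-1728 * (4 a)^3 = -1728 * (4*16)^3 mod 37 = 26
j = 26 * 29^(-1) mod 37 = 6

j = 6 (mod 37)


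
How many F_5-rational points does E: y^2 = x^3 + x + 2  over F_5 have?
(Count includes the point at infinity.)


For each x in F_5, count y with y^2 = x^3 + 1 x + 2 mod 5:
  x = 1: RHS = 4, y in [2, 3]  -> 2 point(s)
  x = 4: RHS = 0, y in [0]  -> 1 point(s)
Affine points: 3. Add the point at infinity: total = 4.

#E(F_5) = 4


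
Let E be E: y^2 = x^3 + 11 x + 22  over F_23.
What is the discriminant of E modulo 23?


4 a^3 + 27 b^2 = 4*11^3 + 27*22^2 = 5324 + 13068 = 18392
Delta = -16 * (18392) = -294272
Delta mod 23 = 13

Delta = 13 (mod 23)


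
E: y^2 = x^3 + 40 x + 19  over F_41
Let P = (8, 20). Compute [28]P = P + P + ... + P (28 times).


k = 28 = 11100_2 (binary, LSB first: 00111)
Double-and-add from P = (8, 20):
  bit 0 = 0: acc unchanged = O
  bit 1 = 0: acc unchanged = O
  bit 2 = 1: acc = O + (14, 24) = (14, 24)
  bit 3 = 1: acc = (14, 24) + (29, 36) = (38, 6)
  bit 4 = 1: acc = (38, 6) + (28, 7) = (32, 18)

28P = (32, 18)


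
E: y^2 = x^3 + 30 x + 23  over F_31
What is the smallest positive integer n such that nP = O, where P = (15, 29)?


Compute successive multiples of P until we hit O:
  1P = (15, 29)
  2P = (5, 22)
  3P = (18, 3)
  4P = (18, 28)
  5P = (5, 9)
  6P = (15, 2)
  7P = O

ord(P) = 7


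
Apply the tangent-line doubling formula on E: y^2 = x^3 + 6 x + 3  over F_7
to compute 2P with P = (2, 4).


Doubling: s = (3 x1^2 + a) / (2 y1)
s = (3*2^2 + 6) / (2*4) mod 7 = 4
x3 = s^2 - 2 x1 mod 7 = 4^2 - 2*2 = 5
y3 = s (x1 - x3) - y1 mod 7 = 4 * (2 - 5) - 4 = 5

2P = (5, 5)


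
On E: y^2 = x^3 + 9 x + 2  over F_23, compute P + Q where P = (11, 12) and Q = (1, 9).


P != Q, so use the chord formula.
s = (y2 - y1) / (x2 - x1) = (20) / (13) mod 23 = 21
x3 = s^2 - x1 - x2 mod 23 = 21^2 - 11 - 1 = 15
y3 = s (x1 - x3) - y1 mod 23 = 21 * (11 - 15) - 12 = 19

P + Q = (15, 19)


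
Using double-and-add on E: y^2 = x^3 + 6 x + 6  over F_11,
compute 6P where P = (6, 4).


k = 6 = 110_2 (binary, LSB first: 011)
Double-and-add from P = (6, 4):
  bit 0 = 0: acc unchanged = O
  bit 1 = 1: acc = O + (2, 9) = (2, 9)
  bit 2 = 1: acc = (2, 9) + (8, 7) = (6, 7)

6P = (6, 7)


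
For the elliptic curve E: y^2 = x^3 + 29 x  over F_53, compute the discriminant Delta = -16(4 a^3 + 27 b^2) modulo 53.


4 a^3 + 27 b^2 = 4*29^3 + 27*0^2 = 97556 + 0 = 97556
Delta = -16 * (97556) = -1560896
Delta mod 53 = 7

Delta = 7 (mod 53)


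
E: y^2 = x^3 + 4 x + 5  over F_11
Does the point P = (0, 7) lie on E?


Check whether y^2 = x^3 + 4 x + 5 (mod 11) for (x, y) = (0, 7).
LHS: y^2 = 7^2 mod 11 = 5
RHS: x^3 + 4 x + 5 = 0^3 + 4*0 + 5 mod 11 = 5
LHS = RHS

Yes, on the curve


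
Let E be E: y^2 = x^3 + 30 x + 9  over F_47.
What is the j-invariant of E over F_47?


Delta = -16(4 a^3 + 27 b^2) mod 47 = 25
-1728 * (4 a)^3 = -1728 * (4*30)^3 mod 47 = 25
j = 25 * 25^(-1) mod 47 = 1

j = 1 (mod 47)


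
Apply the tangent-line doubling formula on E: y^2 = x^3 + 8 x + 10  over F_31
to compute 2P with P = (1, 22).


Doubling: s = (3 x1^2 + a) / (2 y1)
s = (3*1^2 + 8) / (2*22) mod 31 = 8
x3 = s^2 - 2 x1 mod 31 = 8^2 - 2*1 = 0
y3 = s (x1 - x3) - y1 mod 31 = 8 * (1 - 0) - 22 = 17

2P = (0, 17)


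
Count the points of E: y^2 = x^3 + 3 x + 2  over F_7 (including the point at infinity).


For each x in F_7, count y with y^2 = x^3 + 3 x + 2 mod 7:
  x = 0: RHS = 2, y in [3, 4]  -> 2 point(s)
  x = 2: RHS = 2, y in [3, 4]  -> 2 point(s)
  x = 4: RHS = 1, y in [1, 6]  -> 2 point(s)
  x = 5: RHS = 2, y in [3, 4]  -> 2 point(s)
Affine points: 8. Add the point at infinity: total = 9.

#E(F_7) = 9


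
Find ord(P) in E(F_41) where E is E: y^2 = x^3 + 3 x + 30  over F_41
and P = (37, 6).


Compute successive multiples of P until we hit O:
  1P = (37, 6)
  2P = (3, 36)
  3P = (11, 0)
  4P = (3, 5)
  5P = (37, 35)
  6P = O

ord(P) = 6


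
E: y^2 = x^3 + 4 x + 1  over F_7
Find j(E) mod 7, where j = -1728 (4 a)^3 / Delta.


Delta = -16(4 a^3 + 27 b^2) mod 7 = 1
-1728 * (4 a)^3 = -1728 * (4*4)^3 mod 7 = 1
j = 1 * 1^(-1) mod 7 = 1

j = 1 (mod 7)


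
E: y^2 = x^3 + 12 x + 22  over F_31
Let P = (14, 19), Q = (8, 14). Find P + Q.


P != Q, so use the chord formula.
s = (y2 - y1) / (x2 - x1) = (26) / (25) mod 31 = 6
x3 = s^2 - x1 - x2 mod 31 = 6^2 - 14 - 8 = 14
y3 = s (x1 - x3) - y1 mod 31 = 6 * (14 - 14) - 19 = 12

P + Q = (14, 12)


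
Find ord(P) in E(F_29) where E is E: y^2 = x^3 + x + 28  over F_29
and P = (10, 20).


Compute successive multiples of P until we hit O:
  1P = (10, 20)
  2P = (10, 9)
  3P = O

ord(P) = 3


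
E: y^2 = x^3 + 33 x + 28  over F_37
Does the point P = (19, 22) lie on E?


Check whether y^2 = x^3 + 33 x + 28 (mod 37) for (x, y) = (19, 22).
LHS: y^2 = 22^2 mod 37 = 3
RHS: x^3 + 33 x + 28 = 19^3 + 33*19 + 28 mod 37 = 3
LHS = RHS

Yes, on the curve


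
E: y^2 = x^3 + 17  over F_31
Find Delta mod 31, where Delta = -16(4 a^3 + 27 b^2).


4 a^3 + 27 b^2 = 4*0^3 + 27*17^2 = 0 + 7803 = 7803
Delta = -16 * (7803) = -124848
Delta mod 31 = 20

Delta = 20 (mod 31)


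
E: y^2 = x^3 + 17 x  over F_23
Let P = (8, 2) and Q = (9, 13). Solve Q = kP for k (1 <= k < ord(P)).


Enumerate multiples of P until we hit Q = (9, 13):
  1P = (8, 2)
  2P = (13, 7)
  3P = (3, 3)
  4P = (1, 15)
  5P = (9, 13)
Match found at i = 5.

k = 5


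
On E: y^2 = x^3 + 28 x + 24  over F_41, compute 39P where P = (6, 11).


k = 39 = 100111_2 (binary, LSB first: 111001)
Double-and-add from P = (6, 11):
  bit 0 = 1: acc = O + (6, 11) = (6, 11)
  bit 1 = 1: acc = (6, 11) + (13, 24) = (38, 35)
  bit 2 = 1: acc = (38, 35) + (36, 28) = (10, 22)
  bit 3 = 0: acc unchanged = (10, 22)
  bit 4 = 0: acc unchanged = (10, 22)
  bit 5 = 1: acc = (10, 22) + (9, 29) = (30, 36)

39P = (30, 36)


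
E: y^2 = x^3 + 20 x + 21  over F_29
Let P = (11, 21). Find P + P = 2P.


Doubling: s = (3 x1^2 + a) / (2 y1)
s = (3*11^2 + 20) / (2*21) mod 29 = 25
x3 = s^2 - 2 x1 mod 29 = 25^2 - 2*11 = 23
y3 = s (x1 - x3) - y1 mod 29 = 25 * (11 - 23) - 21 = 27

2P = (23, 27)


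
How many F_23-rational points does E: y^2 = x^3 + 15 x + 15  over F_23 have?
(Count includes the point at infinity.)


For each x in F_23, count y with y^2 = x^3 + 15 x + 15 mod 23:
  x = 1: RHS = 8, y in [10, 13]  -> 2 point(s)
  x = 3: RHS = 18, y in [8, 15]  -> 2 point(s)
  x = 4: RHS = 1, y in [1, 22]  -> 2 point(s)
  x = 5: RHS = 8, y in [10, 13]  -> 2 point(s)
  x = 7: RHS = 3, y in [7, 16]  -> 2 point(s)
  x = 8: RHS = 3, y in [7, 16]  -> 2 point(s)
  x = 11: RHS = 16, y in [4, 19]  -> 2 point(s)
  x = 14: RHS = 2, y in [5, 18]  -> 2 point(s)
  x = 15: RHS = 4, y in [2, 21]  -> 2 point(s)
  x = 16: RHS = 4, y in [2, 21]  -> 2 point(s)
  x = 17: RHS = 8, y in [10, 13]  -> 2 point(s)
  x = 19: RHS = 6, y in [11, 12]  -> 2 point(s)
  x = 20: RHS = 12, y in [9, 14]  -> 2 point(s)
  x = 21: RHS = 0, y in [0]  -> 1 point(s)
Affine points: 27. Add the point at infinity: total = 28.

#E(F_23) = 28


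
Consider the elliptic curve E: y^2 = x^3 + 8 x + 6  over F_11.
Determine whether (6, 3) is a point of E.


Check whether y^2 = x^3 + 8 x + 6 (mod 11) for (x, y) = (6, 3).
LHS: y^2 = 3^2 mod 11 = 9
RHS: x^3 + 8 x + 6 = 6^3 + 8*6 + 6 mod 11 = 6
LHS != RHS

No, not on the curve


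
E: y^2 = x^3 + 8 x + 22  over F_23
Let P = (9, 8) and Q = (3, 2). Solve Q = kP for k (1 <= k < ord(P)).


Enumerate multiples of P until we hit Q = (3, 2):
  1P = (9, 8)
  2P = (14, 7)
  3P = (12, 11)
  4P = (3, 21)
  5P = (1, 13)
  6P = (8, 0)
  7P = (1, 10)
  8P = (3, 2)
Match found at i = 8.

k = 8


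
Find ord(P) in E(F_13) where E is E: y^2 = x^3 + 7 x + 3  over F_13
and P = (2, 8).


Compute successive multiples of P until we hit O:
  1P = (2, 8)
  2P = (0, 9)
  3P = (8, 8)
  4P = (3, 5)
  5P = (4, 11)
  6P = (6, 12)
  7P = (6, 1)
  8P = (4, 2)
  ... (continuing to 13P)
  13P = O

ord(P) = 13


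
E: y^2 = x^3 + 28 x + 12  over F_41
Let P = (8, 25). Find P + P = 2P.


Doubling: s = (3 x1^2 + a) / (2 y1)
s = (3*8^2 + 28) / (2*25) mod 41 = 29
x3 = s^2 - 2 x1 mod 41 = 29^2 - 2*8 = 5
y3 = s (x1 - x3) - y1 mod 41 = 29 * (8 - 5) - 25 = 21

2P = (5, 21)


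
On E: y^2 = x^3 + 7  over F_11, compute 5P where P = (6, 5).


k = 5 = 101_2 (binary, LSB first: 101)
Double-and-add from P = (6, 5):
  bit 0 = 1: acc = O + (6, 5) = (6, 5)
  bit 1 = 0: acc unchanged = (6, 5)
  bit 2 = 1: acc = (6, 5) + (3, 10) = (6, 6)

5P = (6, 6)


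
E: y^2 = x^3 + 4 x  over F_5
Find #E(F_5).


For each x in F_5, count y with y^2 = x^3 + 4 x + 0 mod 5:
  x = 0: RHS = 0, y in [0]  -> 1 point(s)
  x = 1: RHS = 0, y in [0]  -> 1 point(s)
  x = 2: RHS = 1, y in [1, 4]  -> 2 point(s)
  x = 3: RHS = 4, y in [2, 3]  -> 2 point(s)
  x = 4: RHS = 0, y in [0]  -> 1 point(s)
Affine points: 7. Add the point at infinity: total = 8.

#E(F_5) = 8


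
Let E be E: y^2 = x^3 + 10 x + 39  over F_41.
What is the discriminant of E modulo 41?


4 a^3 + 27 b^2 = 4*10^3 + 27*39^2 = 4000 + 41067 = 45067
Delta = -16 * (45067) = -721072
Delta mod 41 = 36

Delta = 36 (mod 41)


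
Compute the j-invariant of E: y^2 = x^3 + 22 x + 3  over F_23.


Delta = -16(4 a^3 + 27 b^2) mod 23 = 17
-1728 * (4 a)^3 = -1728 * (4*22)^3 mod 23 = 8
j = 8 * 17^(-1) mod 23 = 14

j = 14 (mod 23)


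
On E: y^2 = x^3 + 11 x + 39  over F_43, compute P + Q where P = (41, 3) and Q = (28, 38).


P != Q, so use the chord formula.
s = (y2 - y1) / (x2 - x1) = (35) / (30) mod 43 = 37
x3 = s^2 - x1 - x2 mod 43 = 37^2 - 41 - 28 = 10
y3 = s (x1 - x3) - y1 mod 43 = 37 * (41 - 10) - 3 = 26

P + Q = (10, 26)


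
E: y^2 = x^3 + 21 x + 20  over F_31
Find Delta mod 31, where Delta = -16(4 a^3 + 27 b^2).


4 a^3 + 27 b^2 = 4*21^3 + 27*20^2 = 37044 + 10800 = 47844
Delta = -16 * (47844) = -765504
Delta mod 31 = 10

Delta = 10 (mod 31)


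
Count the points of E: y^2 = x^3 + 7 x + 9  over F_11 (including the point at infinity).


For each x in F_11, count y with y^2 = x^3 + 7 x + 9 mod 11:
  x = 0: RHS = 9, y in [3, 8]  -> 2 point(s)
  x = 2: RHS = 9, y in [3, 8]  -> 2 point(s)
  x = 5: RHS = 4, y in [2, 9]  -> 2 point(s)
  x = 6: RHS = 3, y in [5, 6]  -> 2 point(s)
  x = 7: RHS = 5, y in [4, 7]  -> 2 point(s)
  x = 8: RHS = 5, y in [4, 7]  -> 2 point(s)
  x = 9: RHS = 9, y in [3, 8]  -> 2 point(s)
  x = 10: RHS = 1, y in [1, 10]  -> 2 point(s)
Affine points: 16. Add the point at infinity: total = 17.

#E(F_11) = 17


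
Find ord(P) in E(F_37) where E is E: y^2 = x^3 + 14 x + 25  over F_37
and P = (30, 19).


Compute successive multiples of P until we hit O:
  1P = (30, 19)
  2P = (35, 27)
  3P = (16, 33)
  4P = (29, 17)
  5P = (19, 3)
  6P = (21, 21)
  7P = (13, 6)
  8P = (28, 13)
  ... (continuing to 43P)
  43P = O

ord(P) = 43


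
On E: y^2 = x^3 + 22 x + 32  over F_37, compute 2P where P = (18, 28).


Doubling: s = (3 x1^2 + a) / (2 y1)
s = (3*18^2 + 22) / (2*28) mod 37 = 27
x3 = s^2 - 2 x1 mod 37 = 27^2 - 2*18 = 27
y3 = s (x1 - x3) - y1 mod 37 = 27 * (18 - 27) - 28 = 25

2P = (27, 25)


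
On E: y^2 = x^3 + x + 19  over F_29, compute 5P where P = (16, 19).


k = 5 = 101_2 (binary, LSB first: 101)
Double-and-add from P = (16, 19):
  bit 0 = 1: acc = O + (16, 19) = (16, 19)
  bit 1 = 0: acc unchanged = (16, 19)
  bit 2 = 1: acc = (16, 19) + (27, 26) = (19, 16)

5P = (19, 16)


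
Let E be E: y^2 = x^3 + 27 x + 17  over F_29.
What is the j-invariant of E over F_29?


Delta = -16(4 a^3 + 27 b^2) mod 29 = 16
-1728 * (4 a)^3 = -1728 * (4*27)^3 mod 29 = 4
j = 4 * 16^(-1) mod 29 = 22

j = 22 (mod 29)


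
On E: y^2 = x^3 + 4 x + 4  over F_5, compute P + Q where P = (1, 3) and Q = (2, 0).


P != Q, so use the chord formula.
s = (y2 - y1) / (x2 - x1) = (2) / (1) mod 5 = 2
x3 = s^2 - x1 - x2 mod 5 = 2^2 - 1 - 2 = 1
y3 = s (x1 - x3) - y1 mod 5 = 2 * (1 - 1) - 3 = 2

P + Q = (1, 2)


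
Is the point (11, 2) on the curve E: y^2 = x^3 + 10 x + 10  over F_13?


Check whether y^2 = x^3 + 10 x + 10 (mod 13) for (x, y) = (11, 2).
LHS: y^2 = 2^2 mod 13 = 4
RHS: x^3 + 10 x + 10 = 11^3 + 10*11 + 10 mod 13 = 8
LHS != RHS

No, not on the curve


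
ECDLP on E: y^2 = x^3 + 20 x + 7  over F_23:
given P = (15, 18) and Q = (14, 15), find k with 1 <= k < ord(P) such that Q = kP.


Enumerate multiples of P until we hit Q = (14, 15):
  1P = (15, 18)
  2P = (22, 20)
  3P = (18, 14)
  4P = (2, 3)
  5P = (14, 15)
Match found at i = 5.

k = 5


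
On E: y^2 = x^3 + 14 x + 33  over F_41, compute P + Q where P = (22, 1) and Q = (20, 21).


P != Q, so use the chord formula.
s = (y2 - y1) / (x2 - x1) = (20) / (39) mod 41 = 31
x3 = s^2 - x1 - x2 mod 41 = 31^2 - 22 - 20 = 17
y3 = s (x1 - x3) - y1 mod 41 = 31 * (22 - 17) - 1 = 31

P + Q = (17, 31)


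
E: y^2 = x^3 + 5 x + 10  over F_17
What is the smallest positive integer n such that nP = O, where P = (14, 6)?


Compute successive multiples of P until we hit O:
  1P = (14, 6)
  2P = (15, 14)
  3P = (1, 13)
  4P = (4, 3)
  5P = (3, 16)
  6P = (16, 2)
  7P = (8, 16)
  8P = (11, 6)
  ... (continuing to 23P)
  23P = O

ord(P) = 23


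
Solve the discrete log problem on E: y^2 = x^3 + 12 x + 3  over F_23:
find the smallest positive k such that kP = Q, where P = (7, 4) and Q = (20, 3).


Enumerate multiples of P until we hit Q = (20, 3):
  1P = (7, 4)
  2P = (22, 17)
  3P = (20, 20)
  4P = (5, 2)
  5P = (12, 14)
  6P = (8, 17)
  7P = (16, 17)
  8P = (16, 6)
  9P = (8, 6)
  10P = (12, 9)
  11P = (5, 21)
  12P = (20, 3)
Match found at i = 12.

k = 12


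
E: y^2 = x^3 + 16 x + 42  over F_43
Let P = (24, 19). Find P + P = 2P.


Doubling: s = (3 x1^2 + a) / (2 y1)
s = (3*24^2 + 16) / (2*19) mod 43 = 21
x3 = s^2 - 2 x1 mod 43 = 21^2 - 2*24 = 6
y3 = s (x1 - x3) - y1 mod 43 = 21 * (24 - 6) - 19 = 15

2P = (6, 15)


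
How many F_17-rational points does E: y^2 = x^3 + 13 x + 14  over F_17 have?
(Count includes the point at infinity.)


For each x in F_17, count y with y^2 = x^3 + 13 x + 14 mod 17:
  x = 5: RHS = 0, y in [0]  -> 1 point(s)
  x = 6: RHS = 2, y in [6, 11]  -> 2 point(s)
  x = 8: RHS = 1, y in [1, 16]  -> 2 point(s)
  x = 11: RHS = 9, y in [3, 14]  -> 2 point(s)
  x = 13: RHS = 0, y in [0]  -> 1 point(s)
  x = 14: RHS = 16, y in [4, 13]  -> 2 point(s)
  x = 16: RHS = 0, y in [0]  -> 1 point(s)
Affine points: 11. Add the point at infinity: total = 12.

#E(F_17) = 12


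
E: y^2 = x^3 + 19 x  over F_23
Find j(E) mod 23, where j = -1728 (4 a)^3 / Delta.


Delta = -16(4 a^3 + 27 b^2) mod 23 = 2
-1728 * (4 a)^3 = -1728 * (4*19)^3 mod 23 = 6
j = 6 * 2^(-1) mod 23 = 3

j = 3 (mod 23)


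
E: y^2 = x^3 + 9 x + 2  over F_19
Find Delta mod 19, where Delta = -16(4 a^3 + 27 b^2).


4 a^3 + 27 b^2 = 4*9^3 + 27*2^2 = 2916 + 108 = 3024
Delta = -16 * (3024) = -48384
Delta mod 19 = 9

Delta = 9 (mod 19)


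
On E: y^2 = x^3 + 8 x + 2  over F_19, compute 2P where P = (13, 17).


k = 2 = 10_2 (binary, LSB first: 01)
Double-and-add from P = (13, 17):
  bit 0 = 0: acc unchanged = O
  bit 1 = 1: acc = O + (17, 4) = (17, 4)

2P = (17, 4)


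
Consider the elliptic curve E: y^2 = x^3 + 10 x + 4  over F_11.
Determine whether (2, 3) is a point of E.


Check whether y^2 = x^3 + 10 x + 4 (mod 11) for (x, y) = (2, 3).
LHS: y^2 = 3^2 mod 11 = 9
RHS: x^3 + 10 x + 4 = 2^3 + 10*2 + 4 mod 11 = 10
LHS != RHS

No, not on the curve


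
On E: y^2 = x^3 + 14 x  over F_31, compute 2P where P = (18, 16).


k = 2 = 10_2 (binary, LSB first: 01)
Double-and-add from P = (18, 16):
  bit 0 = 0: acc unchanged = O
  bit 1 = 1: acc = O + (0, 0) = (0, 0)

2P = (0, 0)


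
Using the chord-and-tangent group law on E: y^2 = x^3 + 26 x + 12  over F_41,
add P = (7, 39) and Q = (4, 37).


P != Q, so use the chord formula.
s = (y2 - y1) / (x2 - x1) = (39) / (38) mod 41 = 28
x3 = s^2 - x1 - x2 mod 41 = 28^2 - 7 - 4 = 35
y3 = s (x1 - x3) - y1 mod 41 = 28 * (7 - 35) - 39 = 38

P + Q = (35, 38)


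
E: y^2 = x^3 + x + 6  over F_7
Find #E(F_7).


For each x in F_7, count y with y^2 = x^3 + 1 x + 6 mod 7:
  x = 1: RHS = 1, y in [1, 6]  -> 2 point(s)
  x = 2: RHS = 2, y in [3, 4]  -> 2 point(s)
  x = 3: RHS = 1, y in [1, 6]  -> 2 point(s)
  x = 4: RHS = 4, y in [2, 5]  -> 2 point(s)
  x = 6: RHS = 4, y in [2, 5]  -> 2 point(s)
Affine points: 10. Add the point at infinity: total = 11.

#E(F_7) = 11


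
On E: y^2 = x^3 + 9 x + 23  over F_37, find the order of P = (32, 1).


Compute successive multiples of P until we hit O:
  1P = (32, 1)
  2P = (35, 21)
  3P = (35, 16)
  4P = (32, 36)
  5P = O

ord(P) = 5


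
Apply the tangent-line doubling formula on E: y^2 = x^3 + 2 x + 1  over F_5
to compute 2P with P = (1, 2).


Doubling: s = (3 x1^2 + a) / (2 y1)
s = (3*1^2 + 2) / (2*2) mod 5 = 0
x3 = s^2 - 2 x1 mod 5 = 0^2 - 2*1 = 3
y3 = s (x1 - x3) - y1 mod 5 = 0 * (1 - 3) - 2 = 3

2P = (3, 3)


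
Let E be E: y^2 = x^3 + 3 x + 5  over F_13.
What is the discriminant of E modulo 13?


4 a^3 + 27 b^2 = 4*3^3 + 27*5^2 = 108 + 675 = 783
Delta = -16 * (783) = -12528
Delta mod 13 = 4

Delta = 4 (mod 13)


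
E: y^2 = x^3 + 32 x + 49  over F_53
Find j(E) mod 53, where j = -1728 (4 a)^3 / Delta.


Delta = -16(4 a^3 + 27 b^2) mod 53 = 36
-1728 * (4 a)^3 = -1728 * (4*32)^3 mod 53 = 1
j = 1 * 36^(-1) mod 53 = 28

j = 28 (mod 53)


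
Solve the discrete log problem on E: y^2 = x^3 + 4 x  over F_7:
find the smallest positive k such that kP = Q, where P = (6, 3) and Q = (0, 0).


Enumerate multiples of P until we hit Q = (0, 0):
  1P = (6, 3)
  2P = (2, 4)
  3P = (3, 5)
  4P = (0, 0)
Match found at i = 4.

k = 4


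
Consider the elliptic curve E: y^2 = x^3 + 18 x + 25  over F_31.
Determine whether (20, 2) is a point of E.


Check whether y^2 = x^3 + 18 x + 25 (mod 31) for (x, y) = (20, 2).
LHS: y^2 = 2^2 mod 31 = 4
RHS: x^3 + 18 x + 25 = 20^3 + 18*20 + 25 mod 31 = 15
LHS != RHS

No, not on the curve


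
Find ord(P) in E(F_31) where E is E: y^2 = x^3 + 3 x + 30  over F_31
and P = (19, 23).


Compute successive multiples of P until we hit O:
  1P = (19, 23)
  2P = (28, 26)
  3P = (22, 7)
  4P = (15, 28)
  5P = (16, 12)
  6P = (6, 4)
  7P = (3, 29)
  8P = (29, 4)
  ... (continuing to 25P)
  25P = O

ord(P) = 25


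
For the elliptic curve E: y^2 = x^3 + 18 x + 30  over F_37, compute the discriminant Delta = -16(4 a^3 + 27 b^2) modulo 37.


4 a^3 + 27 b^2 = 4*18^3 + 27*30^2 = 23328 + 24300 = 47628
Delta = -16 * (47628) = -762048
Delta mod 37 = 4

Delta = 4 (mod 37)


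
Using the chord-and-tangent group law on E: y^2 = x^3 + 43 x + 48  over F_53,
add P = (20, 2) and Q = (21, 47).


P != Q, so use the chord formula.
s = (y2 - y1) / (x2 - x1) = (45) / (1) mod 53 = 45
x3 = s^2 - x1 - x2 mod 53 = 45^2 - 20 - 21 = 23
y3 = s (x1 - x3) - y1 mod 53 = 45 * (20 - 23) - 2 = 22

P + Q = (23, 22)


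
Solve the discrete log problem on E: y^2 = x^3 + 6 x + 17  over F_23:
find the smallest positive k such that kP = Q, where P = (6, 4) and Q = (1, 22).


Enumerate multiples of P until we hit Q = (1, 22):
  1P = (6, 4)
  2P = (20, 15)
  3P = (9, 15)
  4P = (1, 22)
Match found at i = 4.

k = 4


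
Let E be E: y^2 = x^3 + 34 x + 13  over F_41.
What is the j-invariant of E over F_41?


Delta = -16(4 a^3 + 27 b^2) mod 41 = 30
-1728 * (4 a)^3 = -1728 * (4*34)^3 mod 41 = 20
j = 20 * 30^(-1) mod 41 = 28

j = 28 (mod 41)


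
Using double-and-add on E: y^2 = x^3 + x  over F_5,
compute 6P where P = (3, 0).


k = 6 = 110_2 (binary, LSB first: 011)
Double-and-add from P = (3, 0):
  bit 0 = 0: acc unchanged = O
  bit 1 = 1: acc = O + O = O
  bit 2 = 1: acc = O + O = O

6P = O


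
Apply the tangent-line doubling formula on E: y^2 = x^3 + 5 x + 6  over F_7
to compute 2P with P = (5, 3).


Doubling: s = (3 x1^2 + a) / (2 y1)
s = (3*5^2 + 5) / (2*3) mod 7 = 4
x3 = s^2 - 2 x1 mod 7 = 4^2 - 2*5 = 6
y3 = s (x1 - x3) - y1 mod 7 = 4 * (5 - 6) - 3 = 0

2P = (6, 0)


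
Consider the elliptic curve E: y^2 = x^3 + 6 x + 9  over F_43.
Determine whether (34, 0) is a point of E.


Check whether y^2 = x^3 + 6 x + 9 (mod 43) for (x, y) = (34, 0).
LHS: y^2 = 0^2 mod 43 = 0
RHS: x^3 + 6 x + 9 = 34^3 + 6*34 + 9 mod 43 = 0
LHS = RHS

Yes, on the curve


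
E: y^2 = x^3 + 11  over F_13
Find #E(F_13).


For each x in F_13, count y with y^2 = x^3 + 0 x + 11 mod 13:
  x = 1: RHS = 12, y in [5, 8]  -> 2 point(s)
  x = 3: RHS = 12, y in [5, 8]  -> 2 point(s)
  x = 4: RHS = 10, y in [6, 7]  -> 2 point(s)
  x = 7: RHS = 3, y in [4, 9]  -> 2 point(s)
  x = 8: RHS = 3, y in [4, 9]  -> 2 point(s)
  x = 9: RHS = 12, y in [5, 8]  -> 2 point(s)
  x = 10: RHS = 10, y in [6, 7]  -> 2 point(s)
  x = 11: RHS = 3, y in [4, 9]  -> 2 point(s)
  x = 12: RHS = 10, y in [6, 7]  -> 2 point(s)
Affine points: 18. Add the point at infinity: total = 19.

#E(F_13) = 19


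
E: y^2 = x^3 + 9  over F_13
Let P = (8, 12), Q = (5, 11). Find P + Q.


P != Q, so use the chord formula.
s = (y2 - y1) / (x2 - x1) = (12) / (10) mod 13 = 9
x3 = s^2 - x1 - x2 mod 13 = 9^2 - 8 - 5 = 3
y3 = s (x1 - x3) - y1 mod 13 = 9 * (8 - 3) - 12 = 7

P + Q = (3, 7)


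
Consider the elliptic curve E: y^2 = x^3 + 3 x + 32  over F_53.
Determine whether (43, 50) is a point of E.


Check whether y^2 = x^3 + 3 x + 32 (mod 53) for (x, y) = (43, 50).
LHS: y^2 = 50^2 mod 53 = 9
RHS: x^3 + 3 x + 32 = 43^3 + 3*43 + 32 mod 53 = 9
LHS = RHS

Yes, on the curve


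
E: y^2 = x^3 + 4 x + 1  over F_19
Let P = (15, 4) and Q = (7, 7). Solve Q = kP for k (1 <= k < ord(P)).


Enumerate multiples of P until we hit Q = (7, 7):
  1P = (15, 4)
  2P = (17, 2)
  3P = (7, 7)
Match found at i = 3.

k = 3


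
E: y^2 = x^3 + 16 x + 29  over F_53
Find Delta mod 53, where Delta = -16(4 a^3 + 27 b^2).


4 a^3 + 27 b^2 = 4*16^3 + 27*29^2 = 16384 + 22707 = 39091
Delta = -16 * (39091) = -625456
Delta mod 53 = 50

Delta = 50 (mod 53)


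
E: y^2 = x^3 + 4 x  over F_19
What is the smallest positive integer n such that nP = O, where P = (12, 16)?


Compute successive multiples of P until we hit O:
  1P = (12, 16)
  2P = (4, 17)
  3P = (14, 8)
  4P = (9, 10)
  5P = (2, 4)
  6P = (11, 8)
  7P = (3, 18)
  8P = (1, 9)
  ... (continuing to 20P)
  20P = O

ord(P) = 20


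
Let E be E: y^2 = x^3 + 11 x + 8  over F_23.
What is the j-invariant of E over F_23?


Delta = -16(4 a^3 + 27 b^2) mod 23 = 6
-1728 * (4 a)^3 = -1728 * (4*11)^3 mod 23 = 1
j = 1 * 6^(-1) mod 23 = 4

j = 4 (mod 23)


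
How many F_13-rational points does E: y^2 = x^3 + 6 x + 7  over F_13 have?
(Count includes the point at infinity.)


For each x in F_13, count y with y^2 = x^3 + 6 x + 7 mod 13:
  x = 1: RHS = 1, y in [1, 12]  -> 2 point(s)
  x = 2: RHS = 1, y in [1, 12]  -> 2 point(s)
  x = 3: RHS = 0, y in [0]  -> 1 point(s)
  x = 4: RHS = 4, y in [2, 11]  -> 2 point(s)
  x = 6: RHS = 12, y in [5, 8]  -> 2 point(s)
  x = 9: RHS = 10, y in [6, 7]  -> 2 point(s)
  x = 10: RHS = 1, y in [1, 12]  -> 2 point(s)
  x = 11: RHS = 0, y in [0]  -> 1 point(s)
  x = 12: RHS = 0, y in [0]  -> 1 point(s)
Affine points: 15. Add the point at infinity: total = 16.

#E(F_13) = 16


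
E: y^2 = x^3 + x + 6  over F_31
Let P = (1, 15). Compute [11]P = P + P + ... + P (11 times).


k = 11 = 1011_2 (binary, LSB first: 1101)
Double-and-add from P = (1, 15):
  bit 0 = 1: acc = O + (1, 15) = (1, 15)
  bit 1 = 1: acc = (1, 15) + (14, 6) = (24, 20)
  bit 2 = 0: acc unchanged = (24, 20)
  bit 3 = 1: acc = (24, 20) + (27, 0) = (21, 22)

11P = (21, 22)
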